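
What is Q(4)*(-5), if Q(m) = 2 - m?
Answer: 10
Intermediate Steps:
Q(4)*(-5) = (2 - 1*4)*(-5) = (2 - 4)*(-5) = -2*(-5) = 10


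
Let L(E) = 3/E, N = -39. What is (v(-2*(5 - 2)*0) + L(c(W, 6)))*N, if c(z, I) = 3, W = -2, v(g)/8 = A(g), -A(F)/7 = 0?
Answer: -39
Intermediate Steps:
A(F) = 0 (A(F) = -7*0 = 0)
v(g) = 0 (v(g) = 8*0 = 0)
(v(-2*(5 - 2)*0) + L(c(W, 6)))*N = (0 + 3/3)*(-39) = (0 + 3*(1/3))*(-39) = (0 + 1)*(-39) = 1*(-39) = -39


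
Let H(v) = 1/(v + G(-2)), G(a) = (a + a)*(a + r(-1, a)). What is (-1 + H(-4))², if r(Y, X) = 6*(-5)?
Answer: 15129/15376 ≈ 0.98394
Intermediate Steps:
r(Y, X) = -30
G(a) = 2*a*(-30 + a) (G(a) = (a + a)*(a - 30) = (2*a)*(-30 + a) = 2*a*(-30 + a))
H(v) = 1/(128 + v) (H(v) = 1/(v + 2*(-2)*(-30 - 2)) = 1/(v + 2*(-2)*(-32)) = 1/(v + 128) = 1/(128 + v))
(-1 + H(-4))² = (-1 + 1/(128 - 4))² = (-1 + 1/124)² = (-123/124)² = 15129/15376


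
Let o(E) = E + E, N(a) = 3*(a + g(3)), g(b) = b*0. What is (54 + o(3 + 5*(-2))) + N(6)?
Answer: 58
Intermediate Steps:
g(b) = 0
N(a) = 3*a (N(a) = 3*(a + 0) = 3*a)
o(E) = 2*E
(54 + o(3 + 5*(-2))) + N(6) = (54 + 2*(3 + 5*(-2))) + 3*6 = (54 + 2*(3 - 10)) + 18 = (54 + 2*(-7)) + 18 = (54 - 14) + 18 = 40 + 18 = 58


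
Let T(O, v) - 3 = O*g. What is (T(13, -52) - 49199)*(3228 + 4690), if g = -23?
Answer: -391901410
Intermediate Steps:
T(O, v) = 3 - 23*O (T(O, v) = 3 + O*(-23) = 3 - 23*O)
(T(13, -52) - 49199)*(3228 + 4690) = ((3 - 23*13) - 49199)*(3228 + 4690) = ((3 - 299) - 49199)*7918 = (-296 - 49199)*7918 = -49495*7918 = -391901410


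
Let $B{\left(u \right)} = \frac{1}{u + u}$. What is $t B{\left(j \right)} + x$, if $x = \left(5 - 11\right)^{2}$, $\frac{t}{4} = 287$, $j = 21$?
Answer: $\frac{190}{3} \approx 63.333$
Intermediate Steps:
$t = 1148$ ($t = 4 \cdot 287 = 1148$)
$B{\left(u \right)} = \frac{1}{2 u}$
$x = 36$ ($x = \left(-6\right)^{2} = 36$)
$t B{\left(j \right)} + x = 1148 \frac{1}{2 \cdot 21} + 36 = 1148 \cdot \frac{1}{2} \cdot \frac{1}{21} + 36 = 1148 \cdot \frac{1}{42} + 36 = \frac{82}{3} + 36 = \frac{190}{3}$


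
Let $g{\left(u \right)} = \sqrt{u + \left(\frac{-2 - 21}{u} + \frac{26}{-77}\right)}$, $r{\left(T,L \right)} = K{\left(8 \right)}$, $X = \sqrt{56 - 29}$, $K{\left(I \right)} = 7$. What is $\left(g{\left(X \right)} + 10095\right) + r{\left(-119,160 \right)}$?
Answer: $10102 + \frac{\sqrt{-18018 + 23716 \sqrt{3}}}{231} \approx 10103.0$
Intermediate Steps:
$X = 3 \sqrt{3}$ ($X = \sqrt{27} = 3 \sqrt{3} \approx 5.1962$)
$r{\left(T,L \right)} = 7$
$g{\left(u \right)} = \sqrt{- \frac{26}{77} + u - \frac{23}{u}}$ ($g{\left(u \right)} = \sqrt{u + \left(- \frac{23}{u} + 26 \left(- \frac{1}{77}\right)\right)} = \sqrt{u - \left(\frac{26}{77} + \frac{23}{u}\right)} = \sqrt{- \frac{26}{77} + u - \frac{23}{u}}$)
$\left(g{\left(X \right)} + 10095\right) + r{\left(-119,160 \right)} = \left(\frac{\sqrt{-2002 - \frac{136367}{3 \sqrt{3}} + 5929 \cdot 3 \sqrt{3}}}{77} + 10095\right) + 7 = \left(\frac{\sqrt{-2002 - 136367 \frac{\sqrt{3}}{9} + 17787 \sqrt{3}}}{77} + 10095\right) + 7 = \left(\frac{\sqrt{-2002 - \frac{136367 \sqrt{3}}{9} + 17787 \sqrt{3}}}{77} + 10095\right) + 7 = \left(\frac{\sqrt{-2002 + \frac{23716 \sqrt{3}}{9}}}{77} + 10095\right) + 7 = \left(10095 + \frac{\sqrt{-2002 + \frac{23716 \sqrt{3}}{9}}}{77}\right) + 7 = 10102 + \frac{\sqrt{-2002 + \frac{23716 \sqrt{3}}{9}}}{77}$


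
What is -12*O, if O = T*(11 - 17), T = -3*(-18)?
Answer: 3888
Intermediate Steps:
T = 54
O = -324 (O = 54*(11 - 17) = 54*(-6) = -324)
-12*O = -12*(-324) = 3888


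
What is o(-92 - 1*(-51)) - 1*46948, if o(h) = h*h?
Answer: -45267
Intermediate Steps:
o(h) = h**2
o(-92 - 1*(-51)) - 1*46948 = (-92 - 1*(-51))**2 - 1*46948 = (-92 + 51)**2 - 46948 = (-41)**2 - 46948 = 1681 - 46948 = -45267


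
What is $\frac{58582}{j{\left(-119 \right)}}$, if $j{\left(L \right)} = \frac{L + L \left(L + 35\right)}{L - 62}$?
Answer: $- \frac{623726}{581} \approx -1073.5$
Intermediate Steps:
$j{\left(L \right)} = \frac{L + L \left(35 + L\right)}{-62 + L}$
$\frac{58582}{j{\left(-119 \right)}} = \frac{58582}{\left(-119\right) \frac{1}{-62 - 119} \left(36 - 119\right)} = \frac{58582}{\left(-119\right) \frac{1}{-181} \left(-83\right)} = \frac{58582}{\left(-119\right) \left(- \frac{1}{181}\right) \left(-83\right)} = \frac{58582}{- \frac{9877}{181}} = 58582 \left(- \frac{181}{9877}\right) = - \frac{623726}{581}$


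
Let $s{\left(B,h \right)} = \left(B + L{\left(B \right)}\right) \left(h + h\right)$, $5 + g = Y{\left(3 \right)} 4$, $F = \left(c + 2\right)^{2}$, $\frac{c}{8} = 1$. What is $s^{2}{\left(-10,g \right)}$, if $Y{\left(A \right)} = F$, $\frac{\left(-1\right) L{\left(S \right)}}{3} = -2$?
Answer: $9985600$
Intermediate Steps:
$c = 8$ ($c = 8 \cdot 1 = 8$)
$L{\left(S \right)} = 6$ ($L{\left(S \right)} = \left(-3\right) \left(-2\right) = 6$)
$F = 100$ ($F = \left(8 + 2\right)^{2} = 10^{2} = 100$)
$Y{\left(A \right)} = 100$
$g = 395$ ($g = -5 + 100 \cdot 4 = -5 + 400 = 395$)
$s{\left(B,h \right)} = 2 h \left(6 + B\right)$ ($s{\left(B,h \right)} = \left(B + 6\right) \left(h + h\right) = \left(6 + B\right) 2 h = 2 h \left(6 + B\right)$)
$s^{2}{\left(-10,g \right)} = \left(2 \cdot 395 \left(6 - 10\right)\right)^{2} = \left(2 \cdot 395 \left(-4\right)\right)^{2} = \left(-3160\right)^{2} = 9985600$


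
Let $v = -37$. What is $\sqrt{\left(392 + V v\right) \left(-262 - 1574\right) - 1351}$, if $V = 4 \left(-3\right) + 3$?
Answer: $19 i \sqrt{3691} \approx 1154.3 i$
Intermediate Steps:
$V = -9$ ($V = -12 + 3 = -9$)
$\sqrt{\left(392 + V v\right) \left(-262 - 1574\right) - 1351} = \sqrt{\left(392 - -333\right) \left(-262 - 1574\right) - 1351} = \sqrt{\left(392 + 333\right) \left(-1836\right) - 1351} = \sqrt{725 \left(-1836\right) - 1351} = \sqrt{-1331100 - 1351} = \sqrt{-1332451} = 19 i \sqrt{3691}$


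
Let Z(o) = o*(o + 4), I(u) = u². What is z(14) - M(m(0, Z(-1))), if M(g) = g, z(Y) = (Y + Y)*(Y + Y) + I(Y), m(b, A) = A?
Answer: 983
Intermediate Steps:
Z(o) = o*(4 + o)
z(Y) = 5*Y² (z(Y) = (Y + Y)*(Y + Y) + Y² = (2*Y)*(2*Y) + Y² = 4*Y² + Y² = 5*Y²)
z(14) - M(m(0, Z(-1))) = 5*14² - (-1)*(4 - 1) = 5*196 - (-1)*3 = 980 - 1*(-3) = 980 + 3 = 983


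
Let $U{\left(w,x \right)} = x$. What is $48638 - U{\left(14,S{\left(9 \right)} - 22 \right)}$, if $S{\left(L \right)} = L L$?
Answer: $48579$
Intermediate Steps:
$S{\left(L \right)} = L^{2}$
$48638 - U{\left(14,S{\left(9 \right)} - 22 \right)} = 48638 - \left(9^{2} - 22\right) = 48638 - \left(81 - 22\right) = 48638 - 59 = 48579$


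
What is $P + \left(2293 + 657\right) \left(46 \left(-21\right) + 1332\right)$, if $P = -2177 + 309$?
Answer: $1077832$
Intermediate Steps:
$P = -1868$
$P + \left(2293 + 657\right) \left(46 \left(-21\right) + 1332\right) = -1868 + \left(2293 + 657\right) \left(46 \left(-21\right) + 1332\right) = -1868 + 2950 \left(-966 + 1332\right) = -1868 + 2950 \cdot 366 = -1868 + 1079700 = 1077832$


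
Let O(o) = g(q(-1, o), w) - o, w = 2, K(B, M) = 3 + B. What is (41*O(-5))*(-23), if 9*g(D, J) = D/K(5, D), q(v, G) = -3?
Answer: -112217/24 ≈ -4675.7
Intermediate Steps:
g(D, J) = D/72 (g(D, J) = (D/(3 + 5))/9 = (D/8)/9 = D/72)
O(o) = -1/24 - o (O(o) = (1/72)*(-3) - o = -1/24 - o)
(41*O(-5))*(-23) = (41*(-1/24 - 1*(-5)))*(-23) = (41*(-1/24 + 5))*(-23) = (41*(119/24))*(-23) = (4879/24)*(-23) = -112217/24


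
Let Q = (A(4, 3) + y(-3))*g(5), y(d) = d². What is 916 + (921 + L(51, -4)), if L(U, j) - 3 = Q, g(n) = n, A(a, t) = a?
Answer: 1905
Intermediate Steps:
Q = 65 (Q = (4 + (-3)²)*5 = (4 + 9)*5 = 13*5 = 65)
L(U, j) = 68 (L(U, j) = 3 + 65 = 68)
916 + (921 + L(51, -4)) = 916 + (921 + 68) = 916 + 989 = 1905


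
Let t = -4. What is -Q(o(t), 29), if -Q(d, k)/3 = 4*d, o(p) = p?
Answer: -48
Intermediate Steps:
Q(d, k) = -12*d
-Q(o(t), 29) = -(-12)*(-4) = -1*48 = -48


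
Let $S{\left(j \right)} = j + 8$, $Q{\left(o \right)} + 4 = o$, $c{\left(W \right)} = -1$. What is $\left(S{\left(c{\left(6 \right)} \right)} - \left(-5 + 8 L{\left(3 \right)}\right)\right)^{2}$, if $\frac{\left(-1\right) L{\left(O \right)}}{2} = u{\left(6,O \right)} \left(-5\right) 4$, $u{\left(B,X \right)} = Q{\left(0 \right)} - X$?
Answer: $5071504$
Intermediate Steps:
$Q{\left(o \right)} = -4 + o$
$S{\left(j \right)} = 8 + j$
$u{\left(B,X \right)} = -4 - X$ ($u{\left(B,X \right)} = \left(-4 + 0\right) - X = -4 - X$)
$L{\left(O \right)} = -160 - 40 O$ ($L{\left(O \right)} = - 2 \left(-4 - O\right) \left(-5\right) 4 = - 2 \left(20 + 5 O\right) 4 = - 2 \left(80 + 20 O\right) = -160 - 40 O$)
$\left(S{\left(c{\left(6 \right)} \right)} - \left(-5 + 8 L{\left(3 \right)}\right)\right)^{2} = \left(\left(8 - 1\right) - \left(-5 + 8 \left(-160 - 120\right)\right)\right)^{2} = \left(7 - \left(-5 + 8 \left(-160 - 120\right)\right)\right)^{2} = \left(7 + \left(\left(-8\right) \left(-280\right) + 5\right)\right)^{2} = \left(7 + \left(2240 + 5\right)\right)^{2} = \left(7 + 2245\right)^{2} = 2252^{2} = 5071504$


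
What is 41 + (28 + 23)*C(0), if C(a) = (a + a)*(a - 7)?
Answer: 41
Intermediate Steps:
C(a) = 2*a*(-7 + a) (C(a) = (2*a)*(-7 + a) = 2*a*(-7 + a))
41 + (28 + 23)*C(0) = 41 + (28 + 23)*(2*0*(-7 + 0)) = 41 + 51*(2*0*(-7)) = 41 + 51*0 = 41 + 0 = 41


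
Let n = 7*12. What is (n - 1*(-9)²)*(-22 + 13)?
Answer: -27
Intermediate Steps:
n = 84
(n - 1*(-9)²)*(-22 + 13) = (84 - 1*(-9)²)*(-22 + 13) = (84 - 1*81)*(-9) = (84 - 81)*(-9) = 3*(-9) = -27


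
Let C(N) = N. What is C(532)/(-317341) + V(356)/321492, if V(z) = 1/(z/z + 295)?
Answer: -50625670883/30198687460512 ≈ -0.0016764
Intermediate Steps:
V(z) = 1/296 (V(z) = 1/(1 + 295) = 1/296)
C(532)/(-317341) + V(356)/321492 = 532/(-317341) + (1/296)/321492 = 532*(-1/317341) + (1/296)*(1/321492) = -532/317341 + 1/95161632 = -50625670883/30198687460512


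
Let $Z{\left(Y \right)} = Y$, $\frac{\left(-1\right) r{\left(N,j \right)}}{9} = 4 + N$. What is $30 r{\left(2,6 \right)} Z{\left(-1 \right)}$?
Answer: $1620$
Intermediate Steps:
$r{\left(N,j \right)} = -36 - 9 N$ ($r{\left(N,j \right)} = - 9 \left(4 + N\right) = -36 - 9 N$)
$30 r{\left(2,6 \right)} Z{\left(-1 \right)} = 30 \left(-36 - 18\right) \left(-1\right) = 30 \left(-54\right) \left(-1\right) = \left(-1620\right) \left(-1\right) = 1620$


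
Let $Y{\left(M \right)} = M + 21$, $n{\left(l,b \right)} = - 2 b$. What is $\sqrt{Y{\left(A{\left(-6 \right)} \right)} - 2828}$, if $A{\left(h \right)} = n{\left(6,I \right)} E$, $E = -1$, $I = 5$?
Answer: $i \sqrt{2797} \approx 52.887 i$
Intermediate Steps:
$A{\left(h \right)} = 10$ ($A{\left(h \right)} = \left(-2\right) 5 \left(-1\right) = \left(-10\right) \left(-1\right) = 10$)
$Y{\left(M \right)} = 21 + M$
$\sqrt{Y{\left(A{\left(-6 \right)} \right)} - 2828} = \sqrt{\left(21 + 10\right) - 2828} = \sqrt{31 - 2828} = \sqrt{-2797} = i \sqrt{2797}$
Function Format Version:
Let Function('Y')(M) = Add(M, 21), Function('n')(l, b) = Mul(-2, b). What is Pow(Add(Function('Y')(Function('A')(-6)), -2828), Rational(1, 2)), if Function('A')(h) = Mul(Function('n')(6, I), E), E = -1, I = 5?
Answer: Mul(I, Pow(2797, Rational(1, 2))) ≈ Mul(52.887, I)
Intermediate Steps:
Function('A')(h) = 10 (Function('A')(h) = Mul(Mul(-2, 5), -1) = Mul(-10, -1) = 10)
Function('Y')(M) = Add(21, M)
Pow(Add(Function('Y')(Function('A')(-6)), -2828), Rational(1, 2)) = Pow(Add(Add(21, 10), -2828), Rational(1, 2)) = Pow(Add(31, -2828), Rational(1, 2)) = Pow(-2797, Rational(1, 2)) = Mul(I, Pow(2797, Rational(1, 2)))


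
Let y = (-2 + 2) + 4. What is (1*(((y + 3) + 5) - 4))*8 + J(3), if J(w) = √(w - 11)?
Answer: 64 + 2*I*√2 ≈ 64.0 + 2.8284*I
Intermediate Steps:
y = 4 (y = 0 + 4 = 4)
J(w) = √(-11 + w)
(1*(((y + 3) + 5) - 4))*8 + J(3) = (1*(((4 + 3) + 5) - 4))*8 + √(-11 + 3) = (1*((7 + 5) - 4))*8 + √(-8) = (1*(12 - 4))*8 + 2*I*√2 = (1*8)*8 + 2*I*√2 = 8*8 + 2*I*√2 = 64 + 2*I*√2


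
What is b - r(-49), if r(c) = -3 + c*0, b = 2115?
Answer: 2118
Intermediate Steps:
r(c) = -3 (r(c) = -3 + 0 = -3)
b - r(-49) = 2115 - 1*(-3) = 2115 + 3 = 2118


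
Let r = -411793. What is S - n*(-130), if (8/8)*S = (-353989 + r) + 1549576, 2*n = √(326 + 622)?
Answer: 783794 + 130*√237 ≈ 7.8580e+5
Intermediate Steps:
n = √237 (n = √(326 + 622)/2 = √948/2 = (2*√237)/2 = √237 ≈ 15.395)
S = 783794 (S = (-353989 - 411793) + 1549576 = -765782 + 1549576 = 783794)
S - n*(-130) = 783794 - √237*(-130) = 783794 - (-130)*√237 = 783794 + 130*√237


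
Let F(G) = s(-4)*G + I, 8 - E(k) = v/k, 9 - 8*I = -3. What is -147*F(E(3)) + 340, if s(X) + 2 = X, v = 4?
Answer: 11999/2 ≈ 5999.5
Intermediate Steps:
s(X) = -2 + X
I = 3/2 (I = 9/8 - ⅛*(-3) = 9/8 + 3/8 = 3/2 ≈ 1.5000)
E(k) = 8 - 4/k
F(G) = 3/2 - 6*G (F(G) = (-2 - 4)*G + 3/2 = -6*G + 3/2 = 3/2 - 6*G)
-147*F(E(3)) + 340 = -147*(3/2 - 6*(8 - 4/3)) + 340 = -147*(3/2 - 6*20/3) + 340 = -147*(3/2 - 40) + 340 = -147*(-77/2) + 340 = 11319/2 + 340 = 11999/2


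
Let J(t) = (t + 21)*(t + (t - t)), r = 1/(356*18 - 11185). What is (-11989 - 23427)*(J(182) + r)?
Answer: -6250606708056/4777 ≈ -1.3085e+9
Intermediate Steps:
r = -1/4777 (r = 1/(6408 - 11185) = 1/(-4777) = -1/4777 ≈ -0.00020934)
J(t) = t*(21 + t) (J(t) = (21 + t)*(t + 0) = (21 + t)*t = t*(21 + t))
(-11989 - 23427)*(J(182) + r) = (-11989 - 23427)*(182*(21 + 182) - 1/4777) = -35416*(182*203 - 1/4777) = -35416*(36946 - 1/4777) = -35416*176491041/4777 = -6250606708056/4777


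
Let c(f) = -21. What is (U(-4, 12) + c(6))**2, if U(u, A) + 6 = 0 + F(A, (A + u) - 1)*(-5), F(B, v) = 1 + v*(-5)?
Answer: 20449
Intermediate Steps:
F(B, v) = 1 - 5*v
U(u, A) = -36 + 25*A + 25*u (U(u, A) = -6 + (0 + (1 - 5*((A + u) - 1))*(-5)) = -6 + (0 + (1 - 5*(-1 + A + u))*(-5)) = -6 + (0 + (1 + (5 - 5*A - 5*u))*(-5)) = -6 + (0 + (6 - 5*A - 5*u)*(-5)) = -6 + (0 + (-30 + 25*A + 25*u)) = -6 + (-30 + 25*A + 25*u) = -36 + 25*A + 25*u)
(U(-4, 12) + c(6))**2 = ((-36 + 25*12 + 25*(-4)) - 21)**2 = ((-36 + 300 - 100) - 21)**2 = (164 - 21)**2 = 143**2 = 20449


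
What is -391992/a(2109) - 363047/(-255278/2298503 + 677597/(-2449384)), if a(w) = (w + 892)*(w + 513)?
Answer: 2680477790555559379864652/2862516274442473791 ≈ 9.3641e+5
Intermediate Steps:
a(w) = (513 + w)*(892 + w) (a(w) = (892 + w)*(513 + w) = (513 + w)*(892 + w))
-391992/a(2109) - 363047/(-255278/2298503 + 677597/(-2449384)) = -391992/(457596 + 2109² + 1405*2109) - 363047/(-255278/2298503 + 677597/(-2449384)) = -391992/(457596 + 4447881 + 2963145) - 363047/(-255278*1/2298503 + 677597*(-1/2449384)) = -391992/7868622 - 363047/(-255278/2298503 - 677597/2449384) = -391992*1/7868622 - 363047/(-2182732586043/5629916472152) = -65332/1311437 - 363047*(-5629916472152/2182732586043) = -65332/1311437 + 2043924285465367144/2182732586043 = 2680477790555559379864652/2862516274442473791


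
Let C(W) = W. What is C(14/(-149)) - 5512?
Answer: -821302/149 ≈ -5512.1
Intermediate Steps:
C(14/(-149)) - 5512 = 14/(-149) - 5512 = 14*(-1/149) - 5512 = -14/149 - 5512 = -821302/149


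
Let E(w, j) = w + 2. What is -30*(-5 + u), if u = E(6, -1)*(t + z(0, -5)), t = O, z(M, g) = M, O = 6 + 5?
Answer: -2490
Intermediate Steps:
E(w, j) = 2 + w
O = 11
t = 11
u = 88 (u = (2 + 6)*(11 + 0) = 8*11 = 88)
-30*(-5 + u) = -30*(-5 + 88) = -30*83 = -2490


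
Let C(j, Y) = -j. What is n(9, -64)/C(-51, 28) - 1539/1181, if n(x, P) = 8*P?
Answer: -683161/60231 ≈ -11.342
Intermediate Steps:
n(9, -64)/C(-51, 28) - 1539/1181 = (8*(-64))/((-1*(-51))) - 1539/1181 = -512/51 - 1539*1/1181 = -512*1/51 - 1539/1181 = -512/51 - 1539/1181 = -683161/60231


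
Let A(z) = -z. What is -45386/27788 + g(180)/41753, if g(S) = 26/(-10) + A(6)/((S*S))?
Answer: -2558349781127/1566313691400 ≈ -1.6334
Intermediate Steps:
g(S) = -13/5 - 6/S² (g(S) = 26/(-10) + (-1*6)/((S*S)) = 26*(-⅒) - 6/S² = -13/5 - 6/S²)
-45386/27788 + g(180)/41753 = -45386/27788 + (-13/5 - 6/180²)/41753 = -45386*1/27788 + (-13/5 - 6*1/32400)*(1/41753) = -22693/13894 + (-13/5 - 1/5400)*(1/41753) = -22693/13894 - 14041/5400*1/41753 = -22693/13894 - 14041/225466200 = -2558349781127/1566313691400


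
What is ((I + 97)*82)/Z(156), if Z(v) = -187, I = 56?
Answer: -738/11 ≈ -67.091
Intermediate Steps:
((I + 97)*82)/Z(156) = ((56 + 97)*82)/(-187) = (153*82)*(-1/187) = 12546*(-1/187) = -738/11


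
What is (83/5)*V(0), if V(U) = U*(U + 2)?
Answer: 0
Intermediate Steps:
V(U) = U*(2 + U)
(83/5)*V(0) = (83/5)*(0*(2 + 0)) = (83*(⅕))*(0*2) = (83/5)*0 = 0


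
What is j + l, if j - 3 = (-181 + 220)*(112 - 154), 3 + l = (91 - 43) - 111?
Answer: -1701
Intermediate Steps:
l = -66 (l = -3 + ((91 - 43) - 111) = -3 + (48 - 111) = -3 - 63 = -66)
j = -1635 (j = 3 + (-181 + 220)*(112 - 154) = 3 + 39*(-42) = 3 - 1638 = -1635)
j + l = -1635 - 66 = -1701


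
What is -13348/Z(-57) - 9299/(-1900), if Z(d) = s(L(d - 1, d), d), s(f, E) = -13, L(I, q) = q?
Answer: 25482087/24700 ≈ 1031.7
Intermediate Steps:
Z(d) = -13
-13348/Z(-57) - 9299/(-1900) = -13348/(-13) - 9299/(-1900) = -13348*(-1/13) - 9299*(-1/1900) = 13348/13 + 9299/1900 = 25482087/24700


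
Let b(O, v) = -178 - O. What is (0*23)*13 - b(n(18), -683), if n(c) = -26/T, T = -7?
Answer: 1272/7 ≈ 181.71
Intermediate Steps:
n(c) = 26/7 (n(c) = -26/(-7) = -26*(-⅐) = 26/7)
(0*23)*13 - b(n(18), -683) = (0*23)*13 - (-178 - 1*26/7) = 0*13 - (-178 - 26/7) = 0 - 1*(-1272/7) = 0 + 1272/7 = 1272/7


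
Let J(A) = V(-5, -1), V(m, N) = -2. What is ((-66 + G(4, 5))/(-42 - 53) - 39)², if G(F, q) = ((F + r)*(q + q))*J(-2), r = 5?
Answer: 11964681/9025 ≈ 1325.7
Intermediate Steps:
J(A) = -2
G(F, q) = -4*q*(5 + F) (G(F, q) = ((F + 5)*(q + q))*(-2) = ((5 + F)*(2*q))*(-2) = (2*q*(5 + F))*(-2) = -4*q*(5 + F))
((-66 + G(4, 5))/(-42 - 53) - 39)² = ((-66 - 4*5*(5 + 4))/(-42 - 53) - 39)² = ((-66 - 4*5*9)/(-95) - 39)² = ((-66 - 180)*(-1/95) - 39)² = (-246*(-1/95) - 39)² = (246/95 - 39)² = (-3459/95)² = 11964681/9025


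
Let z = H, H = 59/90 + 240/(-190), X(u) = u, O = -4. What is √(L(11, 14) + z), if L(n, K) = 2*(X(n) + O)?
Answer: √4351190/570 ≈ 3.6596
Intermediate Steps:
L(n, K) = -8 + 2*n (L(n, K) = 2*(n - 4) = 2*(-4 + n) = -8 + 2*n)
H = -1039/1710 (H = 59*(1/90) + 240*(-1/190) = 59/90 - 24/19 = -1039/1710 ≈ -0.60760)
z = -1039/1710 ≈ -0.60760
√(L(11, 14) + z) = √((-8 + 2*11) - 1039/1710) = √((-8 + 22) - 1039/1710) = √(14 - 1039/1710) = √(22901/1710) = √4351190/570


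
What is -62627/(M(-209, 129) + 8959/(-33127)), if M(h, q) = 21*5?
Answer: -2074644629/3469376 ≈ -597.99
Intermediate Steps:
M(h, q) = 105
-62627/(M(-209, 129) + 8959/(-33127)) = -62627/(105 + 8959/(-33127)) = -62627/(105 + 8959*(-1/33127)) = -62627/(105 - 8959/33127) = -62627/3469376/33127 = -62627*33127/3469376 = -2074644629/3469376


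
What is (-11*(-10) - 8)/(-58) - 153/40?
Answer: -6477/1160 ≈ -5.5836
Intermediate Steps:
(-11*(-10) - 8)/(-58) - 153/40 = (110 - 8)*(-1/58) - 153*1/40 = 102*(-1/58) - 153/40 = -51/29 - 153/40 = -6477/1160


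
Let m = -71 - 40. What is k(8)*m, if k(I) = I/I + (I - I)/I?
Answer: -111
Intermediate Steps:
k(I) = 1 (k(I) = 1 + 0/I = 1 + 0 = 1)
m = -111
k(8)*m = 1*(-111) = -111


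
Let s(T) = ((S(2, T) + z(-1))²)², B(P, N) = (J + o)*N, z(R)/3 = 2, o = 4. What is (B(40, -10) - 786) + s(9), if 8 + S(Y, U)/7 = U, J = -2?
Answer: 27755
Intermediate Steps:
S(Y, U) = -56 + 7*U
z(R) = 6 (z(R) = 3*2 = 6)
B(P, N) = 2*N (B(P, N) = (-2 + 4)*N = 2*N)
s(T) = (-50 + 7*T)⁴ (s(T) = (((-56 + 7*T) + 6)²)² = ((-50 + 7*T)²)² = (-50 + 7*T)⁴)
(B(40, -10) - 786) + s(9) = (2*(-10) - 786) + (-50 + 7*9)⁴ = (-20 - 786) + (-50 + 63)⁴ = -806 + 13⁴ = -806 + 28561 = 27755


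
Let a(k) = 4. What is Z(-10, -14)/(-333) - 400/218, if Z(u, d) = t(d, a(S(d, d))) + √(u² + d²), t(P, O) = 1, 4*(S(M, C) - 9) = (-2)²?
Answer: -66709/36297 - 2*√74/333 ≈ -1.8895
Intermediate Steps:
S(M, C) = 10 (S(M, C) = 9 + (¼)*(-2)² = 9 + (¼)*4 = 9 + 1 = 10)
Z(u, d) = 1 + √(d² + u²) (Z(u, d) = 1 + √(u² + d²) = 1 + √(d² + u²))
Z(-10, -14)/(-333) - 400/218 = (1 + √((-14)² + (-10)²))/(-333) - 400/218 = (1 + √(196 + 100))*(-1/333) - 400*1/218 = (1 + √296)*(-1/333) - 200/109 = (1 + 2*√74)*(-1/333) - 200/109 = (-1/333 - 2*√74/333) - 200/109 = -66709/36297 - 2*√74/333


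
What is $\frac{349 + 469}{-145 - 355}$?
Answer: $- \frac{409}{250} \approx -1.636$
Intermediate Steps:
$\frac{349 + 469}{-145 - 355} = \frac{818}{-145 - 355} = \frac{818}{-500} = 818 \left(- \frac{1}{500}\right) = - \frac{409}{250}$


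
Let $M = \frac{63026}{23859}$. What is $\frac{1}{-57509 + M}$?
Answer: $- \frac{23859}{1372044205} \approx -1.7389 \cdot 10^{-5}$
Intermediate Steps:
$M = \frac{63026}{23859}$ ($M = 63026 \cdot \frac{1}{23859} = \frac{63026}{23859} \approx 2.6416$)
$\frac{1}{-57509 + M} = \frac{1}{-57509 + \frac{63026}{23859}} = \frac{1}{- \frac{1372044205}{23859}} = - \frac{23859}{1372044205}$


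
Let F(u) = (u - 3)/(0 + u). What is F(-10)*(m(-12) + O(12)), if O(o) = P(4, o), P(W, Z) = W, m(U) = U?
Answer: -52/5 ≈ -10.400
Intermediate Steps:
O(o) = 4
F(u) = (-3 + u)/u
F(-10)*(m(-12) + O(12)) = ((-3 - 10)/(-10))*(-12 + 4) = -⅒*(-13)*(-8) = (13/10)*(-8) = -52/5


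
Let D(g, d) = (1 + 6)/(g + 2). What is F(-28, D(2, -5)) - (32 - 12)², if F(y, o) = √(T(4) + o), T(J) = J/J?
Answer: -400 + √11/2 ≈ -398.34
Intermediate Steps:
T(J) = 1
D(g, d) = 7/(2 + g)
F(y, o) = √(1 + o)
F(-28, D(2, -5)) - (32 - 12)² = √(1 + 7/(2 + 2)) - (32 - 12)² = √(1 + 7/4) - 1*20² = √(1 + 7*(¼)) - 1*400 = √(1 + 7/4) - 400 = √(11/4) - 400 = √11/2 - 400 = -400 + √11/2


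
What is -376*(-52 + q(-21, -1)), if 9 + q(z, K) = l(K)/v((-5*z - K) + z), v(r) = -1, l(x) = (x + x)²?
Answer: 24440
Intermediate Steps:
l(x) = 4*x² (l(x) = (2*x)² = 4*x²)
q(z, K) = -9 - 4*K² (q(z, K) = -9 + (4*K²)/(-1) = -9 + (4*K²)*(-1) = -9 - 4*K²)
-376*(-52 + q(-21, -1)) = -376*(-52 + (-9 - 4*(-1)²)) = -376*(-52 + (-9 - 4*1)) = -376*(-52 + (-9 - 4)) = -376*(-52 - 13) = -376*(-65) = 24440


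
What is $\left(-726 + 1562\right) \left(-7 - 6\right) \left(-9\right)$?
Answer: $97812$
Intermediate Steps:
$\left(-726 + 1562\right) \left(-7 - 6\right) \left(-9\right) = 836 \left(\left(-13\right) \left(-9\right)\right) = 836 \cdot 117 = 97812$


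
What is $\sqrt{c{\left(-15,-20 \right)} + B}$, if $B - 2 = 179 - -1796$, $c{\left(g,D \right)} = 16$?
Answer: $\sqrt{1993} \approx 44.643$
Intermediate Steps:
$B = 1977$ ($B = 2 + \left(179 - -1796\right) = 2 + \left(179 + 1796\right) = 2 + 1975 = 1977$)
$\sqrt{c{\left(-15,-20 \right)} + B} = \sqrt{16 + 1977} = \sqrt{1993}$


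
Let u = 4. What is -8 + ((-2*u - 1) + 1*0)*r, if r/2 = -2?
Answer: 28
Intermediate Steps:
r = -4 (r = 2*(-2) = -4)
-8 + ((-2*u - 1) + 1*0)*r = -8 + ((-2*4 - 1) + 1*0)*(-4) = -8 + ((-8 - 1) + 0)*(-4) = -8 + (-9 + 0)*(-4) = -8 - 9*(-4) = -8 + 36 = 28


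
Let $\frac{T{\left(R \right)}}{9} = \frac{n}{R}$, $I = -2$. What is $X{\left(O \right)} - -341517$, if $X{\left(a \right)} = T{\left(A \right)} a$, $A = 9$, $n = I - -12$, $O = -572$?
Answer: $335797$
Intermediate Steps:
$n = 10$ ($n = -2 - -12 = -2 + 12 = 10$)
$T{\left(R \right)} = \frac{90}{R}$ ($T{\left(R \right)} = 9 \frac{10}{R} = \frac{90}{R}$)
$X{\left(a \right)} = 10 a$ ($X{\left(a \right)} = \frac{90}{9} a = 90 \cdot \frac{1}{9} a = 10 a$)
$X{\left(O \right)} - -341517 = 10 \left(-572\right) - -341517 = -5720 + 341517 = 335797$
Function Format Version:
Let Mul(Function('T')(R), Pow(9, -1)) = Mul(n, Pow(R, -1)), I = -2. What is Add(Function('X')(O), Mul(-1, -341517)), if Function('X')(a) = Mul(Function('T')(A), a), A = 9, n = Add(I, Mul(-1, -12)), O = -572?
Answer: 335797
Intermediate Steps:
n = 10 (n = Add(-2, Mul(-1, -12)) = Add(-2, 12) = 10)
Function('T')(R) = Mul(90, Pow(R, -1)) (Function('T')(R) = Mul(9, Mul(10, Pow(R, -1))) = Mul(90, Pow(R, -1)))
Function('X')(a) = Mul(10, a) (Function('X')(a) = Mul(Mul(90, Pow(9, -1)), a) = Mul(Mul(90, Rational(1, 9)), a) = Mul(10, a))
Add(Function('X')(O), Mul(-1, -341517)) = Add(Mul(10, -572), Mul(-1, -341517)) = Add(-5720, 341517) = 335797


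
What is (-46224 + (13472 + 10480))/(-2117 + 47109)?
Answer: -348/703 ≈ -0.49502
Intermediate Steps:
(-46224 + (13472 + 10480))/(-2117 + 47109) = (-46224 + 23952)/44992 = -22272*1/44992 = -348/703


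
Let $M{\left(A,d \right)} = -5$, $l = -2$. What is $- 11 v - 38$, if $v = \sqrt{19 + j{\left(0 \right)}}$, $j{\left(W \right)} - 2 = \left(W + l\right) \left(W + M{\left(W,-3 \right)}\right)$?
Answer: $-38 - 11 \sqrt{31} \approx -99.245$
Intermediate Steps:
$j{\left(W \right)} = 2 + \left(-5 + W\right) \left(-2 + W\right)$ ($j{\left(W \right)} = 2 + \left(W - 2\right) \left(W - 5\right) = 2 + \left(-2 + W\right) \left(-5 + W\right) = 2 + \left(-5 + W\right) \left(-2 + W\right)$)
$v = \sqrt{31}$ ($v = \sqrt{19 + \left(12 + 0^{2} - 0\right)} = \sqrt{19 + \left(12 + 0 + 0\right)} = \sqrt{19 + 12} = \sqrt{31} \approx 5.5678$)
$- 11 v - 38 = - 11 \sqrt{31} - 38 = -38 - 11 \sqrt{31}$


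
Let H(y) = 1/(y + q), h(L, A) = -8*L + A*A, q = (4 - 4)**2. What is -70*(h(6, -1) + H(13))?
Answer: 42700/13 ≈ 3284.6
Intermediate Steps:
q = 0 (q = 0**2 = 0)
h(L, A) = A**2 - 8*L (h(L, A) = -8*L + A**2 = A**2 - 8*L)
H(y) = 1/y (H(y) = 1/(y + 0) = 1/y)
-70*(h(6, -1) + H(13)) = -70*(((-1)**2 - 8*6) + 1/13) = -70*((1 - 48) + 1/13) = -70*(-47 + 1/13) = -70*(-610/13) = 42700/13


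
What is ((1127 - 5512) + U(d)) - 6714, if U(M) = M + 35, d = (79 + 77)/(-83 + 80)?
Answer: -11116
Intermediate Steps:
d = -52 (d = 156/(-3) = 156*(-1/3) = -52)
U(M) = 35 + M
((1127 - 5512) + U(d)) - 6714 = ((1127 - 5512) + (35 - 52)) - 6714 = (-4385 - 17) - 6714 = -4402 - 6714 = -11116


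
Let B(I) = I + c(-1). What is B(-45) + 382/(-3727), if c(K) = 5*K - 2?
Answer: -194186/3727 ≈ -52.102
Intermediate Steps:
c(K) = -2 + 5*K
B(I) = -7 + I (B(I) = I + (-2 + 5*(-1)) = I + (-2 - 5) = I - 7 = -7 + I)
B(-45) + 382/(-3727) = (-7 - 45) + 382/(-3727) = -52 + 382*(-1/3727) = -52 - 382/3727 = -194186/3727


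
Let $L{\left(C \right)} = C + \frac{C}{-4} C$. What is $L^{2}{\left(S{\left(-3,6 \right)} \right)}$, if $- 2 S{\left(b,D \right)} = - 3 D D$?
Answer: $455625$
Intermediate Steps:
$S{\left(b,D \right)} = \frac{3 D^{2}}{2}$ ($S{\left(b,D \right)} = - \frac{- 3 D D}{2} = - \frac{\left(-3\right) D^{2}}{2} = \frac{3 D^{2}}{2}$)
$L{\left(C \right)} = C - \frac{C^{2}}{4}$ ($L{\left(C \right)} = C + C \left(- \frac{1}{4}\right) C = C + - \frac{C}{4} C = C - \frac{C^{2}}{4}$)
$L^{2}{\left(S{\left(-3,6 \right)} \right)} = \left(\frac{\frac{3 \cdot 6^{2}}{2} \left(4 - \frac{3 \cdot 6^{2}}{2}\right)}{4}\right)^{2} = \left(\frac{\frac{3}{2} \cdot 36 \left(4 - \frac{3}{2} \cdot 36\right)}{4}\right)^{2} = \left(\frac{1}{4} \cdot 54 \left(4 - 54\right)\right)^{2} = \left(\frac{1}{4} \cdot 54 \left(-50\right)\right)^{2} = \left(-675\right)^{2} = 455625$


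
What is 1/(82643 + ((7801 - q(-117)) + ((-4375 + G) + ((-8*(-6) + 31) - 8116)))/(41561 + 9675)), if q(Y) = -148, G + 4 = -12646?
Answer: 51236/4234279635 ≈ 1.2100e-5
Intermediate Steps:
G = -12650 (G = -4 - 12646 = -12650)
1/(82643 + ((7801 - q(-117)) + ((-4375 + G) + ((-8*(-6) + 31) - 8116)))/(41561 + 9675)) = 1/(82643 + ((7801 - 1*(-148)) + ((-4375 - 12650) + ((-8*(-6) + 31) - 8116)))/(41561 + 9675)) = 1/(82643 + ((7801 + 148) + (-17025 + ((48 + 31) - 8116)))/51236) = 1/(82643 + (7949 + (-17025 + (79 - 8116)))*(1/51236)) = 1/(82643 + (7949 + (-17025 - 8037))*(1/51236)) = 1/(82643 + (7949 - 25062)*(1/51236)) = 1/(82643 - 17113*1/51236) = 1/(82643 - 17113/51236) = 1/(4234279635/51236) = 51236/4234279635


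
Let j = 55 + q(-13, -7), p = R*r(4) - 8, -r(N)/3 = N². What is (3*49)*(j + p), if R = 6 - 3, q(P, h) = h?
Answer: -15288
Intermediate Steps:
r(N) = -3*N²
R = 3
p = -152 (p = 3*(-3*4²) - 8 = 3*(-3*16) - 8 = 3*(-48) - 8 = -144 - 8 = -152)
j = 48 (j = 55 - 7 = 48)
(3*49)*(j + p) = (3*49)*(48 - 152) = 147*(-104) = -15288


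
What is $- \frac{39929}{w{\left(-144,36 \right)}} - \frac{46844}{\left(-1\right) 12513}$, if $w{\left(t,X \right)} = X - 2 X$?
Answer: $\frac{167105987}{150156} \approx 1112.9$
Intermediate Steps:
$w{\left(t,X \right)} = - X$
$- \frac{39929}{w{\left(-144,36 \right)}} - \frac{46844}{\left(-1\right) 12513} = - \frac{39929}{\left(-1\right) 36} - \frac{46844}{\left(-1\right) 12513} = - \frac{39929}{-36} - \frac{46844}{-12513} = \left(-39929\right) \left(- \frac{1}{36}\right) - - \frac{46844}{12513} = \frac{39929}{36} + \frac{46844}{12513} = \frac{167105987}{150156}$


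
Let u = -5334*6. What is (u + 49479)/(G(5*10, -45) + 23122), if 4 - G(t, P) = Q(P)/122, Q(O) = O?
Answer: 2131950/2821417 ≈ 0.75563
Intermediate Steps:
u = -32004
G(t, P) = 4 - P/122
(u + 49479)/(G(5*10, -45) + 23122) = (-32004 + 49479)/((4 - 1/122*(-45)) + 23122) = 17475/((4 + 45/122) + 23122) = 17475/(533/122 + 23122) = 17475/(2821417/122) = 17475*(122/2821417) = 2131950/2821417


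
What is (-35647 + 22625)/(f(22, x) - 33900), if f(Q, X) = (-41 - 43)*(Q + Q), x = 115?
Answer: 6511/18798 ≈ 0.34637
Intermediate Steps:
f(Q, X) = -168*Q
(-35647 + 22625)/(f(22, x) - 33900) = (-35647 + 22625)/(-168*22 - 33900) = -13022/(-3696 - 33900) = -13022/(-37596) = -13022*(-1/37596) = 6511/18798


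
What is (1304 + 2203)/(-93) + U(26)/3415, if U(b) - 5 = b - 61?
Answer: -798613/21173 ≈ -37.718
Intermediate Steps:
U(b) = -56 + b (U(b) = 5 + (b - 61) = 5 + (-61 + b) = -56 + b)
(1304 + 2203)/(-93) + U(26)/3415 = (1304 + 2203)/(-93) + (-56 + 26)/3415 = 3507*(-1/93) - 30*1/3415 = -1169/31 - 6/683 = -798613/21173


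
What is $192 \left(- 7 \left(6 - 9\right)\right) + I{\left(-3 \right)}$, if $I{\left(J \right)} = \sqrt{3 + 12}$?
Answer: $4032 + \sqrt{15} \approx 4035.9$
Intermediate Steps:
$I{\left(J \right)} = \sqrt{15}$
$192 \left(- 7 \left(6 - 9\right)\right) + I{\left(-3 \right)} = 192 \left(- 7 \left(6 - 9\right)\right) + \sqrt{15} = 192 \left(\left(-7\right) \left(-3\right)\right) + \sqrt{15} = 192 \cdot 21 + \sqrt{15} = 4032 + \sqrt{15}$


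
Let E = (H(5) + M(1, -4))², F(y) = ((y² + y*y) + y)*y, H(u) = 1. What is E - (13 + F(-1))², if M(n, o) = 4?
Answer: -119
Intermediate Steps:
F(y) = y*(y + 2*y²) (F(y) = ((y² + y²) + y)*y = (2*y² + y)*y = (y + 2*y²)*y = y*(y + 2*y²))
E = 25 (E = (1 + 4)² = 5² = 25)
E - (13 + F(-1))² = 25 - (13 + (-1)²*(1 + 2*(-1)))² = 25 - (13 + 1*(1 - 2))² = 25 - (13 + 1*(-1))² = 25 - (13 - 1)² = 25 - 1*12² = 25 - 1*144 = 25 - 144 = -119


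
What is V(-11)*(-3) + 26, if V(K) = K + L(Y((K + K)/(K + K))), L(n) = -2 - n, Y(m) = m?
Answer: 68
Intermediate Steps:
V(K) = -3 + K (V(K) = K + (-2 - (K + K)/(K + K)) = K + (-2 - 2*K/(2*K)) = K + (-2 - 2*K*1/(2*K)) = K + (-2 - 1*1) = K + (-2 - 1) = K - 3 = -3 + K)
V(-11)*(-3) + 26 = (-3 - 11)*(-3) + 26 = -14*(-3) + 26 = 42 + 26 = 68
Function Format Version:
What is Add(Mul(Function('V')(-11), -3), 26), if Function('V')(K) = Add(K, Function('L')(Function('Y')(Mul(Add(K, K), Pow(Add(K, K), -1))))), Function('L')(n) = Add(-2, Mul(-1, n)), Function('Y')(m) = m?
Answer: 68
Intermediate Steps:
Function('V')(K) = Add(-3, K) (Function('V')(K) = Add(K, Add(-2, Mul(-1, Mul(Add(K, K), Pow(Add(K, K), -1))))) = Add(K, Add(-2, Mul(-1, Mul(Mul(2, K), Pow(Mul(2, K), -1))))) = Add(K, Add(-2, Mul(-1, Mul(Mul(2, K), Mul(Rational(1, 2), Pow(K, -1)))))) = Add(K, Add(-2, Mul(-1, 1))) = Add(K, Add(-2, -1)) = Add(K, -3) = Add(-3, K))
Add(Mul(Function('V')(-11), -3), 26) = Add(Mul(Add(-3, -11), -3), 26) = Add(Mul(-14, -3), 26) = Add(42, 26) = 68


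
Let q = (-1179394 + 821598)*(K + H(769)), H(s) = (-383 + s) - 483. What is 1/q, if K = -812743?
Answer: 1/290830900640 ≈ 3.4384e-12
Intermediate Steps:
H(s) = -866 + s
q = 290830900640 (q = (-1179394 + 821598)*(-812743 + (-866 + 769)) = -357796*(-812743 - 97) = -357796*(-812840) = 290830900640)
1/q = 1/290830900640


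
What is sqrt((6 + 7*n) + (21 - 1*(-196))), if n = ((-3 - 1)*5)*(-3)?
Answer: sqrt(643) ≈ 25.357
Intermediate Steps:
n = 60 (n = -4*5*(-3) = -20*(-3) = 60)
sqrt((6 + 7*n) + (21 - 1*(-196))) = sqrt((6 + 7*60) + (21 - 1*(-196))) = sqrt((6 + 420) + (21 + 196)) = sqrt(426 + 217) = sqrt(643)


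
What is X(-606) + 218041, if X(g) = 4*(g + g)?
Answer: 213193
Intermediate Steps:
X(g) = 8*g (X(g) = 4*(2*g) = 8*g)
X(-606) + 218041 = 8*(-606) + 218041 = -4848 + 218041 = 213193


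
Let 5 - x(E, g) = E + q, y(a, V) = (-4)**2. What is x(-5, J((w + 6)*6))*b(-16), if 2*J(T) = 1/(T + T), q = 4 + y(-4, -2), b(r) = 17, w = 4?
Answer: -170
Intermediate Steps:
y(a, V) = 16
q = 20 (q = 4 + 16 = 20)
J(T) = 1/(4*T) (J(T) = 1/(2*(T + T)) = 1/(2*((2*T))) = (1/(2*T))/2 = 1/(4*T))
x(E, g) = -15 - E (x(E, g) = 5 - (E + 20) = 5 - (20 + E) = 5 + (-20 - E) = -15 - E)
x(-5, J((w + 6)*6))*b(-16) = (-15 - 1*(-5))*17 = (-15 + 5)*17 = -10*17 = -170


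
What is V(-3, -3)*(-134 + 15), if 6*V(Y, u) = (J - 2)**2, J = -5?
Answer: -5831/6 ≈ -971.83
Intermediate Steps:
V(Y, u) = 49/6 (V(Y, u) = (-5 - 2)**2/6 = (1/6)*(-7)**2 = (1/6)*49 = 49/6)
V(-3, -3)*(-134 + 15) = 49*(-134 + 15)/6 = (49/6)*(-119) = -5831/6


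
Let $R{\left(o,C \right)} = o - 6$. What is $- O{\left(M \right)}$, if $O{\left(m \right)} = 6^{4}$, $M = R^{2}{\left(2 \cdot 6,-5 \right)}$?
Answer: $-1296$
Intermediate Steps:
$R{\left(o,C \right)} = -6 + o$ ($R{\left(o,C \right)} = o - 6 = -6 + o$)
$M = 36$ ($M = \left(-6 + 2 \cdot 6\right)^{2} = \left(-6 + 12\right)^{2} = 6^{2} = 36$)
$O{\left(m \right)} = 1296$
$- O{\left(M \right)} = \left(-1\right) 1296 = -1296$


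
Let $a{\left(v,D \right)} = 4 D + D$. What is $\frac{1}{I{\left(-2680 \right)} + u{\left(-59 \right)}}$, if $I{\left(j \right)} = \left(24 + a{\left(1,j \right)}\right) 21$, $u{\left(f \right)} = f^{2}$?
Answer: $- \frac{1}{277415} \approx -3.6047 \cdot 10^{-6}$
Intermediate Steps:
$a{\left(v,D \right)} = 5 D$
$I{\left(j \right)} = 504 + 105 j$ ($I{\left(j \right)} = \left(24 + 5 j\right) 21 = 504 + 105 j$)
$\frac{1}{I{\left(-2680 \right)} + u{\left(-59 \right)}} = \frac{1}{\left(504 + 105 \left(-2680\right)\right) + \left(-59\right)^{2}} = \frac{1}{\left(504 - 281400\right) + 3481} = \frac{1}{-280896 + 3481} = \frac{1}{-277415} = - \frac{1}{277415}$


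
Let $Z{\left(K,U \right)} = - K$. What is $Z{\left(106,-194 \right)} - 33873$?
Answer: $-33979$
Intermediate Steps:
$Z{\left(106,-194 \right)} - 33873 = \left(-1\right) 106 - 33873 = -106 - 33873 = -33979$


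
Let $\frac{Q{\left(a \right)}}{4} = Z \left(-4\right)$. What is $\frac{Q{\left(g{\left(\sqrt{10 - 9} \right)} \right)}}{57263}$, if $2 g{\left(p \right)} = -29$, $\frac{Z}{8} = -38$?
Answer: $\frac{4864}{57263} \approx 0.084941$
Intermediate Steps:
$Z = -304$ ($Z = 8 \left(-38\right) = -304$)
$g{\left(p \right)} = - \frac{29}{2}$ ($g{\left(p \right)} = \frac{1}{2} \left(-29\right) = - \frac{29}{2}$)
$Q{\left(a \right)} = 4864$ ($Q{\left(a \right)} = 4 \left(\left(-304\right) \left(-4\right)\right) = 4 \cdot 1216 = 4864$)
$\frac{Q{\left(g{\left(\sqrt{10 - 9} \right)} \right)}}{57263} = \frac{4864}{57263}$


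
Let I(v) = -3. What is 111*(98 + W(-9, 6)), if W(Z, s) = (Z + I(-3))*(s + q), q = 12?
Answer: -13098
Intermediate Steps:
W(Z, s) = (-3 + Z)*(12 + s) (W(Z, s) = (Z - 3)*(s + 12) = (-3 + Z)*(12 + s))
111*(98 + W(-9, 6)) = 111*(98 + (-36 - 3*6 + 12*(-9) - 9*6)) = 111*(98 + (-36 - 18 - 108 - 54)) = 111*(98 - 216) = 111*(-118) = -13098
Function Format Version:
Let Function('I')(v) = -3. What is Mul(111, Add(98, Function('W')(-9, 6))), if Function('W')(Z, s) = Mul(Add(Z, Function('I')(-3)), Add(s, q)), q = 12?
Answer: -13098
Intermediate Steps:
Function('W')(Z, s) = Mul(Add(-3, Z), Add(12, s)) (Function('W')(Z, s) = Mul(Add(Z, -3), Add(s, 12)) = Mul(Add(-3, Z), Add(12, s)))
Mul(111, Add(98, Function('W')(-9, 6))) = Mul(111, Add(98, Add(-36, Mul(-3, 6), Mul(12, -9), Mul(-9, 6)))) = Mul(111, Add(98, Add(-36, -18, -108, -54))) = Mul(111, Add(98, -216)) = Mul(111, -118) = -13098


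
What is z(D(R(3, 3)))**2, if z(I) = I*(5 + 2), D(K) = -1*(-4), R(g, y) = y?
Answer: 784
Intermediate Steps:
D(K) = 4
z(I) = 7*I (z(I) = I*7 = 7*I)
z(D(R(3, 3)))**2 = (7*4)**2 = 28**2 = 784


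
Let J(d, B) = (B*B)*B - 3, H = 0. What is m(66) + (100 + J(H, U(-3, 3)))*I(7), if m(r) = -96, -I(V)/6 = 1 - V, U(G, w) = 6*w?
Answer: 213348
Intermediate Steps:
J(d, B) = -3 + B³ (J(d, B) = B²*B - 3 = B³ - 3 = -3 + B³)
I(V) = -6 + 6*V (I(V) = -6*(1 - V) = -6 + 6*V)
m(66) + (100 + J(H, U(-3, 3)))*I(7) = -96 + (100 + (-3 + (6*3)³))*(-6 + 6*7) = -96 + (100 + (-3 + 18³))*(-6 + 42) = -96 + (100 + (-3 + 5832))*36 = -96 + (100 + 5829)*36 = -96 + 5929*36 = -96 + 213444 = 213348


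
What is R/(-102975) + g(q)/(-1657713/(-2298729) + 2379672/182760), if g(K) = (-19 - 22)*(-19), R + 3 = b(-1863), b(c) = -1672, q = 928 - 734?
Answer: 18727951509874993/330274272696936 ≈ 56.704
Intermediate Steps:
q = 194
R = -1675 (R = -3 - 1672 = -1675)
g(K) = 779 (g(K) = -41*(-19) = 779)
R/(-102975) + g(q)/(-1657713/(-2298729) + 2379672/182760) = -1675/(-102975) + 779/(-1657713/(-2298729) + 2379672/182760) = -1675*(-1/102975) + 779/(-1657713*(-1/2298729) + 2379672*(1/182760)) = 67/4119 + 779/(552571/766243 + 99153/7615) = 67/4119 + 779/(80183120344/5834940445) = 67/4119 + 779*(5834940445/80183120344) = 67/4119 + 4545418606655/80183120344 = 18727951509874993/330274272696936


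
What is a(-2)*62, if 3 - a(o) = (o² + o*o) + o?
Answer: -186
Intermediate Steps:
a(o) = 3 - o - 2*o² (a(o) = 3 - ((o² + o*o) + o) = 3 - ((o² + o²) + o) = 3 - (2*o² + o) = 3 - (o + 2*o²) = 3 + (-o - 2*o²) = 3 - o - 2*o²)
a(-2)*62 = (3 - 1*(-2) - 2*(-2)²)*62 = (3 + 2 - 2*4)*62 = (3 + 2 - 8)*62 = -3*62 = -186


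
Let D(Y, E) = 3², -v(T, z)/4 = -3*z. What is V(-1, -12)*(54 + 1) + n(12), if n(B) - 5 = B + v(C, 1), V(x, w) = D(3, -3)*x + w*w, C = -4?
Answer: 7454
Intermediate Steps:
v(T, z) = 12*z (v(T, z) = -(-12)*z = 12*z)
D(Y, E) = 9
V(x, w) = w² + 9*x (V(x, w) = 9*x + w*w = 9*x + w² = w² + 9*x)
n(B) = 17 + B (n(B) = 5 + (B + 12*1) = 5 + (B + 12) = 5 + (12 + B) = 17 + B)
V(-1, -12)*(54 + 1) + n(12) = ((-12)² + 9*(-1))*(54 + 1) + (17 + 12) = (144 - 9)*55 + 29 = 135*55 + 29 = 7425 + 29 = 7454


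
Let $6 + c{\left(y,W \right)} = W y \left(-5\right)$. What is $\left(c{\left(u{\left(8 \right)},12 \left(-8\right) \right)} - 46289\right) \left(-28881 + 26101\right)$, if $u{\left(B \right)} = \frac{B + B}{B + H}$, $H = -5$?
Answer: $121583300$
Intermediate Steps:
$u{\left(B \right)} = \frac{2 B}{-5 + B}$ ($u{\left(B \right)} = \frac{B + B}{B - 5} = \frac{2 B}{-5 + B}$)
$c{\left(y,W \right)} = -6 - 5 W y$ ($c{\left(y,W \right)} = -6 + W y \left(-5\right) = -6 - 5 W y$)
$\left(c{\left(u{\left(8 \right)},12 \left(-8\right) \right)} - 46289\right) \left(-28881 + 26101\right) = \left(\left(-6 - 5 \cdot 12 \left(-8\right) 2 \cdot 8 \frac{1}{-5 + 8}\right) - 46289\right) \left(-28881 + 26101\right) = \left(\left(-6 - - 480 \cdot 2 \cdot 8 \cdot \frac{1}{3}\right) - 46289\right) \left(-2780\right) = \left(\left(-6 - \left(-480\right) \frac{16}{3}\right) - 46289\right) \left(-2780\right) = \left(\left(-6 + 2560\right) - 46289\right) \left(-2780\right) = \left(2554 - 46289\right) \left(-2780\right) = \left(-43735\right) \left(-2780\right) = 121583300$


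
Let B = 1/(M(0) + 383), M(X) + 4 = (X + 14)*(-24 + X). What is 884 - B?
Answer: 38011/43 ≈ 883.98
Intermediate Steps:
M(X) = -4 + (-24 + X)*(14 + X) (M(X) = -4 + (X + 14)*(-24 + X) = -4 + (14 + X)*(-24 + X) = -4 + (-24 + X)*(14 + X))
B = 1/43 (B = 1/((-340 + 0² - 10*0) + 383) = 1/((-340 + 0 + 0) + 383) = 1/(-340 + 383) = 1/43 ≈ 0.023256)
884 - B = 884 - 1*1/43 = 884 - 1/43 = 38011/43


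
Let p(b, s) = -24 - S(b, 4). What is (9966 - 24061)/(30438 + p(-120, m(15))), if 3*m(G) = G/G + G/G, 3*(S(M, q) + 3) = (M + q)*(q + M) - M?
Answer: -8457/15535 ≈ -0.54438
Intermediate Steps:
S(M, q) = -3 - M/3 + (M + q)**2/3 (S(M, q) = -3 + ((M + q)*(q + M) - M)/3 = -3 + ((M + q)*(M + q) - M)/3 = -3 + ((M + q)**2 - M)/3 = -3 + (-M/3 + (M + q)**2/3) = -3 - M/3 + (M + q)**2/3)
m(G) = 2/3 (m(G) = (G/G + G/G)/3 = (1 + 1)/3 = (1/3)*2 = 2/3)
p(b, s) = -21 - (4 + b)**2/3 + b/3 (p(b, s) = -24 - (-3 - b/3 + (b + 4)**2/3) = -24 - (-3 - b/3 + (4 + b)**2/3) = -24 + (3 - (4 + b)**2/3 + b/3) = -21 - (4 + b)**2/3 + b/3)
(9966 - 24061)/(30438 + p(-120, m(15))) = (9966 - 24061)/(30438 + (-21 - (4 - 120)**2/3 + (1/3)*(-120))) = -14095/(30438 + (-21 - 1/3*(-116)**2 - 40)) = -14095/(30438 + (-21 - 1/3*13456 - 40)) = -14095/(30438 + (-21 - 13456/3 - 40)) = -14095/(30438 - 13639/3) = -14095/77675/3 = -14095*3/77675 = -8457/15535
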